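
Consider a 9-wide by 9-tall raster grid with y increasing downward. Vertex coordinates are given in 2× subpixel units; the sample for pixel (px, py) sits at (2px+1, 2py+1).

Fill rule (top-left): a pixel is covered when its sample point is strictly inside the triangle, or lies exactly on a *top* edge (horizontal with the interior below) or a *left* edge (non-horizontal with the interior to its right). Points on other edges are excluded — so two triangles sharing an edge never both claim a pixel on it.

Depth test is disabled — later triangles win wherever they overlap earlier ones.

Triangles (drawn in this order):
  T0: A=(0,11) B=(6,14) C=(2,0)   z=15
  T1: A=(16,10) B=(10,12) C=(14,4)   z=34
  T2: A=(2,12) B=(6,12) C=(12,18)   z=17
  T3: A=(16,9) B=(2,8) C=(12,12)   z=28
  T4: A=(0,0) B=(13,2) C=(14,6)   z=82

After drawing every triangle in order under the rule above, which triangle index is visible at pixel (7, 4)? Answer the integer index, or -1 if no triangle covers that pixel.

T0:
  2·area = 72  (B↔C swapped to make it positive)
  edge (0, 11)→(2, 0): d=(2,-11) top-left  bias=+0
  edge (2, 0)→(6, 14): d=(4,14) right/bottom  bias=-1
  edge (6, 14)→(0, 11): d=(-6,-3) top-left  bias=+0
    (1,2)@(3, 5): e=[21,6,45] → █
    (2,2)@(5, 5): e=[43,-22,51] → ·
    (0,3)@(1, 7): e=[3,42,27] → █
    (2,3)@(5, 7): e=[47,-14,39] → ·
    (0,4)@(1, 9): e=[7,50,15] → █
    (2,4)@(5, 9): e=[51,-6,27] → ·
    (0,5)@(1, 11): e=[11,58,3] → █
    (2,5)@(5, 11): e=[55,2,15] → █
    (3,5)@(7, 11): e=[77,-26,21] → ·
    (0,6)@(1, 13): e=[15,66,-9] → ·
    (1,6)@(3, 13): e=[37,38,-3] → ·
    (2,6)@(5, 13): e=[59,10,3] → █
  covered (9 px):
    · · · · · · · · ·
    · · · · · · · · ·
    · █ · · · · · · ·
    █ █ · · · · · · ·
    █ █ · · · · · · ·
    █ █ █ · · · · · ·
    · · █ · · · · · ·
    · · · · · · · · ·
    · · · · · · · · ·
T1:
  2·area = 40
  edge (16, 10)→(10, 12): d=(-6,2) right/bottom  bias=-1
  edge (10, 12)→(14, 4): d=(4,-8) top-left  bias=+0
  edge (14, 4)→(16, 10): d=(2,6) right/bottom  bias=-1
    (6,0)@(13, 1): e=[60,-20,0] → ·  [on edge]
    (6,3)@(13, 7): e=[24,4,12] → █
    (7,3)@(15, 7): e=[20,20,0] → ·  [on edge]
    (6,4)@(13, 9): e=[12,12,16] → █
    (7,4)@(15, 9): e=[8,28,4] → █
    (8,4)@(17, 9): e=[4,44,-8] → ·
    (5,5)@(11, 11): e=[4,4,32] → █
    (6,5)@(13, 11): e=[0,20,20] → ·  [on edge]
    (7,5)@(15, 11): e=[-4,36,8] → ·
    (3,6)@(7, 13): e=[0,-20,60] → ·  [on edge]
    (5,6)@(11, 13): e=[-8,12,36] → ·
    (8,6)@(17, 13): e=[-20,60,0] → ·  [on edge]
    (0,7)@(1, 15): e=[0,-60,100] → ·  [on edge]
  covered (4 px):
    · · · · · · · · ·
    · · · · · · · · ·
    · · · · · · · · ·
    · · · · · · █ · ·
    · · · · · · █ █ ·
    · · · · · █ · · ·
    · · · · · · · · ·
    · · · · · · · · ·
    · · · · · · · · ·
T2:
  2·area = 24
  edge (2, 12)→(6, 12): d=(4,0) top-left  bias=+0
  edge (6, 12)→(12, 18): d=(6,6) right/bottom  bias=-1
  edge (12, 18)→(2, 12): d=(-10,-6) top-left  bias=+0
    (0,3)@(1, 7): e=[-20,0,44] → ·  [on edge]
    (1,4)@(3, 9): e=[-12,0,36] → ·  [on edge]
    (2,5)@(5, 11): e=[-4,0,28] → ·  [on edge]
    (2,6)@(5, 13): e=[4,12,8] → █
    (3,6)@(7, 13): e=[4,0,20] → ·  [on edge]
    (2,7)@(5, 15): e=[12,24,-12] → ·
    (3,7)@(7, 15): e=[12,12,0] → █  [on edge]
    (4,7)@(9, 15): e=[12,0,12] → ·  [on edge]
    (3,8)@(7, 17): e=[20,24,-20] → ·
    (5,8)@(11, 17): e=[20,0,4] → ·  [on edge]
  covered (2 px):
    · · · · · · · · ·
    · · · · · · · · ·
    · · · · · · · · ·
    · · · · · · · · ·
    · · · · · · · · ·
    · · · · · · · · ·
    · · █ · · · · · ·
    · · · █ · · · · ·
    · · · · · · · · ·
T3:
  2·area = 46  (B↔C swapped to make it positive)
  edge (16, 9)→(12, 12): d=(-4,3) right/bottom  bias=-1
  edge (12, 12)→(2, 8): d=(-10,-4) top-left  bias=+0
  edge (2, 8)→(16, 9): d=(14,1) right/bottom  bias=-1
    (2,4)@(5, 9): e=[33,2,11] → █
    (3,4)@(7, 9): e=[27,10,9] → █
    (4,4)@(9, 9): e=[21,18,7] → █
    (5,4)@(11, 9): e=[15,26,5] → █
    (6,4)@(13, 9): e=[9,34,3] → █
    (7,4)@(15, 9): e=[3,42,1] → █
    (8,4)@(17, 9): e=[-3,50,-1] → ·
    (2,5)@(5, 11): e=[25,-18,39] → ·
    (3,5)@(7, 11): e=[19,-10,37] → ·
    (4,5)@(9, 11): e=[13,-2,35] → ·
    (5,5)@(11, 11): e=[7,6,33] → █
    (7,5)@(15, 11): e=[-5,22,29] → ·
  covered (8 px):
    · · · · · · · · ·
    · · · · · · · · ·
    · · · · · · · · ·
    · · · · · · · · ·
    · · █ █ █ █ █ █ ·
    · · · · · █ █ · ·
    · · · · · · · · ·
    · · · · · · · · ·
    · · · · · · · · ·
T4:
  2·area = 50
  edge (0, 0)→(13, 2): d=(13,2) right/bottom  bias=-1
  edge (13, 2)→(14, 6): d=(1,4) right/bottom  bias=-1
  edge (14, 6)→(0, 0): d=(-14,-6) top-left  bias=+0
    (1,0)@(3, 1): e=[7,39,4] → █
    (2,0)@(5, 1): e=[3,31,16] → █
    (3,0)@(7, 1): e=[-1,23,28] → ·
    (1,1)@(3, 3): e=[33,41,-24] → ·
    (2,1)@(5, 3): e=[29,33,-12] → ·
    (3,1)@(7, 3): e=[25,25,0] → █  [on edge]
    (4,1)@(9, 3): e=[21,17,12] → █
    (5,1)@(11, 3): e=[17,9,24] → █
    (6,1)@(13, 3): e=[13,1,36] → █
    (7,1)@(15, 3): e=[9,-7,48] → ·
    (3,2)@(7, 5): e=[51,27,-28] → ·
    (4,2)@(9, 5): e=[47,19,-16] → ·
  covered (7 px):
    · █ █ · · · · · ·
    · · · █ █ █ █ · ·
    · · · · · · █ · ·
    · · · · · · · · ·
    · · · · · · · · ·
    · · · · · · · · ·
    · · · · · · · · ·
    · · · · · · · · ·
    · · · · · · · · ·

Z-buffer (winner per pixel, '.' = empty):
  . 4 4 . . . . . .
  . . . 4 4 4 4 . .
  . 0 . . . . 4 . .
  0 0 . . . . 1 . .
  0 0 3 3 3 3 3 3 .
  0 0 0 . . 3 3 . .
  . . 2 . . . . . .
  . . . 2 . . . . .
  . . . . . . . . .

Final: 3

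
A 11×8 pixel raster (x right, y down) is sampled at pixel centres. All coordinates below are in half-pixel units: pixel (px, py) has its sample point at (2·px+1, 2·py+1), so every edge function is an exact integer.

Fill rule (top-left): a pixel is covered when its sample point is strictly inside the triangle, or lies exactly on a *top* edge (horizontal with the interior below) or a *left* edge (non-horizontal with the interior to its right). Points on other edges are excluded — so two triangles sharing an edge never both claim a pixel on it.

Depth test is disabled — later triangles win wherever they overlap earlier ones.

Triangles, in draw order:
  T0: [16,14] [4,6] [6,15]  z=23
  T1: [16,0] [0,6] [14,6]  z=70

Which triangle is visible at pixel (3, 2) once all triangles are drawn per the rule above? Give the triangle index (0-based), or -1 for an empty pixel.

T0:
  2·area = 92  (B↔C swapped to make it positive)
  edge (16, 14)→(6, 15): d=(-10,1) right/bottom  bias=-1
  edge (6, 15)→(4, 6): d=(-2,-9) top-left  bias=+0
  edge (4, 6)→(16, 14): d=(12,8) right/bottom  bias=-1
    (2,3)@(5, 7): e=[81,7,4] → █
    (3,3)@(7, 7): e=[79,25,-12] → ·
    (2,4)@(5, 9): e=[61,3,28] → █
    (3,4)@(7, 9): e=[59,21,12] → █
    (4,4)@(9, 9): e=[57,39,-4] → ·
    (2,5)@(5, 11): e=[41,-1,52] → ·
    (3,5)@(7, 11): e=[39,17,36] → █
    (4,5)@(9, 11): e=[37,35,20] → █
    (5,5)@(11, 11): e=[35,53,4] → █
    (6,5)@(13, 11): e=[33,71,-12] → ·
    (3,6)@(7, 13): e=[19,13,60] → █
    (6,6)@(13, 13): e=[13,67,12] → █
  covered (10 px):
    · · · · · · · · · · ·
    · · · · · · · · · · ·
    · · · · · · · · · · ·
    · · █ · · · · · · · ·
    · · █ █ · · · · · · ·
    · · · █ █ █ · · · · ·
    · · · █ █ █ █ · · · ·
    · · · · · · · · · · ·
T1:
  2·area = 84  (B↔C swapped to make it positive)
  edge (16, 0)→(14, 6): d=(-2,6) right/bottom  bias=-1
  edge (14, 6)→(0, 6): d=(-14,0) right/bottom  bias=-1
  edge (0, 6)→(16, 0): d=(16,-6) top-left  bias=+0
    (7,0)@(15, 1): e=[4,70,10] → █
    (8,0)@(17, 1): e=[-8,70,22] → ·
    (4,1)@(9, 3): e=[36,42,6] → █
    (5,1)@(11, 3): e=[24,42,18] → █
    (6,1)@(13, 3): e=[12,42,30] → █
    (7,1)@(15, 3): e=[0,42,42] → ·  [on edge]
    (1,2)@(3, 5): e=[68,14,2] → █
    (2,2)@(5, 5): e=[56,14,14] → █
    (3,2)@(7, 5): e=[44,14,26] → █
    (7,2)@(15, 5): e=[-4,14,74] → ·
    (1,3)@(3, 7): e=[64,-14,34] → ·
    (2,3)@(5, 7): e=[52,-14,46] → ·
    (6,4)@(13, 9): e=[0,-42,126] → ·  [on edge]
    (5,7)@(11, 15): e=[0,-126,210] → ·  [on edge]
  covered (10 px):
    · · · · · · · █ · · ·
    · · · · █ █ █ · · · ·
    · █ █ █ █ █ █ · · · ·
    · · · · · · · · · · ·
    · · · · · · · · · · ·
    · · · · · · · · · · ·
    · · · · · · · · · · ·
    · · · · · · · · · · ·

Z-buffer (winner per pixel, '.' = empty):
  . . . . . . . 1 . . .
  . . . . 1 1 1 . . . .
  . 1 1 1 1 1 1 . . . .
  . . 0 . . . . . . . .
  . . 0 0 . . . . . . .
  . . . 0 0 0 . . . . .
  . . . 0 0 0 0 . . . .
  . . . . . . . . . . .

Final: 1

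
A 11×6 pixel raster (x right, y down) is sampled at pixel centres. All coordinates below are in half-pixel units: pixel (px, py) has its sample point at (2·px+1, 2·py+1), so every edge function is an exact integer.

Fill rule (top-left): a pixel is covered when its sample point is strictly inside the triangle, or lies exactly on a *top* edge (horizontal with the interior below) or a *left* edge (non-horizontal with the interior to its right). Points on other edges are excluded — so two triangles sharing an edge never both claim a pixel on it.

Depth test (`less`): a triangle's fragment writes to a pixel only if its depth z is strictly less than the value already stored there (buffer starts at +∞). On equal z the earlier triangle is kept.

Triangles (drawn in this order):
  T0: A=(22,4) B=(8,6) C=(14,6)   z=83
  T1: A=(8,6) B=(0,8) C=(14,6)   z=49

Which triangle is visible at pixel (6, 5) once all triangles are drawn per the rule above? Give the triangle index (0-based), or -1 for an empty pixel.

T0:
  2·area = 12  (B↔C swapped to make it positive)
  edge (22, 4)→(14, 6): d=(-8,2) right/bottom  bias=-1
  edge (14, 6)→(8, 6): d=(-6,0) right/bottom  bias=-1
  edge (8, 6)→(22, 4): d=(14,-2) top-left  bias=+0
    (7,2)@(15, 5): e=[6,6,0] → #  [on edge]
    (8,2)@(17, 5): e=[2,6,4] → #
    (9,2)@(19, 5): e=[-2,6,8] → ·
    (0,3)@(1, 7): e=[18,-6,0] → ·  [on edge]
    (7,3)@(15, 7): e=[-10,-6,28] → ·
    (8,3)@(17, 7): e=[-14,-6,32] → ·
  covered (2 px):
    · · · · · · · · · · ·
    · · · · · · · · · · ·
    · · · · · · · # # · ·
    · · · · · · · · · · ·
    · · · · · · · · · · ·
    · · · · · · · · · · ·
T1:
  2·area = 12  (B↔C swapped to make it positive)
  edge (8, 6)→(14, 6): d=(6,0) top-left  bias=+0
  edge (14, 6)→(0, 8): d=(-14,2) right/bottom  bias=-1
  edge (0, 8)→(8, 6): d=(8,-2) top-left  bias=+0
    (10,2)@(21, 5): e=[-6,0,18] → ·  [on edge]
    (2,3)@(5, 7): e=[6,4,2] → #
    (3,3)@(7, 7): e=[6,0,6] → ·  [on edge]
    (2,4)@(5, 9): e=[18,-24,18] → ·
  covered (1 px):
    · · · · · · · · · · ·
    · · · · · · · · · · ·
    · · · · · · · · · · ·
    · · # · · · · · · · ·
    · · · · · · · · · · ·
    · · · · · · · · · · ·

Z-buffer (winner per pixel, '.' = empty):
  . . . . . . . . . . .
  . . . . . . . . . . .
  . . . . . . . 0 0 . .
  . . 1 . . . . . . . .
  . . . . . . . . . . .
  . . . . . . . . . . .

Final: -1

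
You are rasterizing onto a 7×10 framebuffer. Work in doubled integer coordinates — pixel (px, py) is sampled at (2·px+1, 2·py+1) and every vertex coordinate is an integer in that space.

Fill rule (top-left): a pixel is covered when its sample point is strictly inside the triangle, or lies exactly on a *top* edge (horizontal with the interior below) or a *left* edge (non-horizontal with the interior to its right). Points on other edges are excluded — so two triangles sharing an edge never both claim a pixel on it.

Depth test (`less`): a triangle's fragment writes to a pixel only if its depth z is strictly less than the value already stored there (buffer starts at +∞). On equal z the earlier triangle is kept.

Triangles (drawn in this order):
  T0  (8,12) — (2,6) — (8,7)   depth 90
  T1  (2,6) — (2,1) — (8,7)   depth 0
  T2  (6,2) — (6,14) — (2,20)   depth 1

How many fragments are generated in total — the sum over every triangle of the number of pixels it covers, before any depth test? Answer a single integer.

T0:
  2·area = 30
  edge (8, 12)→(2, 6): d=(-6,-6) top-left  bias=+0
  edge (2, 6)→(8, 7): d=(6,1) right/bottom  bias=-1
  edge (8, 7)→(8, 12): d=(0,5) right/bottom  bias=-1
    (0,2)@(1, 5): e=[0,-5,35] → .  [on edge]
    (1,3)@(3, 7): e=[0,5,25] → X  [on edge]
    (2,3)@(5, 7): e=[12,3,15] → X
    (3,3)@(7, 7): e=[24,1,5] → X
    (4,3)@(9, 7): e=[36,-1,-5] → .
    (1,4)@(3, 9): e=[-12,17,25] → .
    (2,4)@(5, 9): e=[0,15,15] → X  [on edge]
    (4,4)@(9, 9): e=[24,11,-5] → .
    (2,5)@(5, 11): e=[-12,27,15] → .
    (3,5)@(7, 11): e=[0,25,5] → X  [on edge]
    (4,5)@(9, 11): e=[12,23,-5] → .
    (3,6)@(7, 13): e=[-12,37,5] → .
    (4,6)@(9, 13): e=[0,35,-5] → .  [on edge]
    (5,7)@(11, 15): e=[0,45,-15] → .  [on edge]
    (6,8)@(13, 17): e=[0,55,-25] → .  [on edge]
  covered (6 px):
    . . . . . . .
    . . . . . . .
    . . . . . . .
    . X X X . . .
    . . X X . . .
    . . . X . . .
    . . . . . . .
    . . . . . . .
    . . . . . . .
    . . . . . . .
T1:
  2·area = 30
  edge (2, 6)→(2, 1): d=(0,-5) top-left  bias=+0
  edge (2, 1)→(8, 7): d=(6,6) right/bottom  bias=-1
  edge (8, 7)→(2, 6): d=(-6,-1) top-left  bias=+0
    (1,1)@(3, 3): e=[5,6,19] → X
    (2,1)@(5, 3): e=[15,-6,21] → .
    (1,2)@(3, 5): e=[5,18,7] → X
    (2,2)@(5, 5): e=[15,6,9] → X
    (3,2)@(7, 5): e=[25,-6,11] → .
    (1,3)@(3, 7): e=[5,30,-5] → .
    (2,3)@(5, 7): e=[15,18,-3] → .
  covered (3 px):
    . . . . . . .
    . X . . . . .
    . X X . . . .
    . . . . . . .
    . . . . . . .
    . . . . . . .
    . . . . . . .
    . . . . . . .
    . . . . . . .
    . . . . . . .
T2:
  2·area = 48
  edge (6, 2)→(6, 14): d=(0,12) right/bottom  bias=-1
  edge (6, 14)→(2, 20): d=(-4,6) right/bottom  bias=-1
  edge (2, 20)→(6, 2): d=(4,-18) top-left  bias=+0
    (2,3)@(5, 7): e=[12,34,2] → X
    (3,3)@(7, 7): e=[-12,22,38] → .
    (2,4)@(5, 9): e=[12,26,10] → X
    (3,4)@(7, 9): e=[-12,14,46] → .
    (2,5)@(5, 11): e=[12,18,18] → X
    (3,5)@(7, 11): e=[-12,6,54] → .
    (2,6)@(5, 13): e=[12,10,26] → X
    (3,6)@(7, 13): e=[-12,-2,62] → .
    (2,7)@(5, 15): e=[12,2,34] → X
    (3,7)@(7, 15): e=[-12,-10,70] → .
    (1,8)@(3, 17): e=[36,6,6] → X
    (2,8)@(5, 17): e=[12,-6,42] → .
  covered (6 px):
    . . . . . . .
    . . . . . . .
    . . . . . . .
    . . X . . . .
    . . X . . . .
    . . X . . . .
    . . X . . . .
    . . X . . . .
    . X . . . . .
    . . . . . . .

Answer: 15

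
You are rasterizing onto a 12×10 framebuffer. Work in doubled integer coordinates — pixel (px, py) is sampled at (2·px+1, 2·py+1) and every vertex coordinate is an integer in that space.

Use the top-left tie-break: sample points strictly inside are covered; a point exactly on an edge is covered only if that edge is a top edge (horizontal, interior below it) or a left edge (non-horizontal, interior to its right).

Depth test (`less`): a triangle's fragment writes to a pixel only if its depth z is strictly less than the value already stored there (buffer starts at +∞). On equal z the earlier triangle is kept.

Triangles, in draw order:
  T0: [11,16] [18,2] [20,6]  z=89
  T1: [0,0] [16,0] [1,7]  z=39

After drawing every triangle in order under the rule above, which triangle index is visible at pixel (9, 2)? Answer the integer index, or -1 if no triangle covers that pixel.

T0:
  2·area = 56
  edge (11, 16)→(18, 2): d=(7,-14) top-left  bias=+0
  edge (18, 2)→(20, 6): d=(2,4) right/bottom  bias=-1
  edge (20, 6)→(11, 16): d=(-9,10) right/bottom  bias=-1
    (8,2)@(17, 5): e=[7,10,39] → █
    (9,2)@(19, 5): e=[35,2,19] → █
    (10,2)@(21, 5): e=[63,-6,-1] → ·
    (8,3)@(17, 7): e=[21,14,21] → █
    (10,3)@(21, 7): e=[77,-2,-19] → ·
    (7,4)@(15, 9): e=[7,26,23] → █
    (9,4)@(19, 9): e=[63,10,-17] → ·
    (7,5)@(15, 11): e=[21,30,5] → █
    (8,5)@(17, 11): e=[49,22,-15] → ·
    (6,6)@(13, 13): e=[7,42,7] → █
    (7,6)@(15, 13): e=[35,34,-13] → ·
    (6,7)@(13, 15): e=[21,46,-11] → ·
  covered (8 px):
    · · · · · · · · · · · ·
    · · · · · · · · · · · ·
    · · · · · · · · █ █ · ·
    · · · · · · · · █ █ · ·
    · · · · · · · █ █ · · ·
    · · · · · · · █ · · · ·
    · · · · · · █ · · · · ·
    · · · · · · · · · · · ·
    · · · · · · · · · · · ·
    · · · · · · · · · · · ·
T1:
  2·area = 112
  edge (0, 0)→(16, 0): d=(16,0) top-left  bias=+0
  edge (16, 0)→(1, 7): d=(-15,7) right/bottom  bias=-1
  edge (1, 7)→(0, 0): d=(-1,-7) top-left  bias=+0
    (0,0)@(1, 1): e=[16,90,6] → █
    (1,0)@(3, 1): e=[16,76,20] → █
    (2,0)@(5, 1): e=[16,62,34] → █
    (3,0)@(7, 1): e=[16,48,48] → █
    (4,0)@(9, 1): e=[16,34,62] → █
    (5,0)@(11, 1): e=[16,20,76] → █
    (6,0)@(13, 1): e=[16,6,90] → █
    (7,0)@(15, 1): e=[16,-8,104] → ·
    (0,1)@(1, 3): e=[48,60,4] → █
    (5,1)@(11, 3): e=[48,-10,74] → ·
    (6,1)@(13, 3): e=[48,-24,88] → ·
    (0,2)@(1, 5): e=[80,30,2] → █
    (0,3)@(1, 7): e=[112,0,0] → ·  [on edge]
  covered (15 px):
    █ █ █ █ █ █ █ · · · · ·
    █ █ █ █ █ · · · · · · ·
    █ █ █ · · · · · · · · ·
    · · · · · · · · · · · ·
    · · · · · · · · · · · ·
    · · · · · · · · · · · ·
    · · · · · · · · · · · ·
    · · · · · · · · · · · ·
    · · · · · · · · · · · ·
    · · · · · · · · · · · ·

Z-buffer (winner per pixel, '.' = empty):
  1 1 1 1 1 1 1 . . . . .
  1 1 1 1 1 . . . . . . .
  1 1 1 . . . . . 0 0 . .
  . . . . . . . . 0 0 . .
  . . . . . . . 0 0 . . .
  . . . . . . . 0 . . . .
  . . . . . . 0 . . . . .
  . . . . . . . . . . . .
  . . . . . . . . . . . .
  . . . . . . . . . . . .

Result: 0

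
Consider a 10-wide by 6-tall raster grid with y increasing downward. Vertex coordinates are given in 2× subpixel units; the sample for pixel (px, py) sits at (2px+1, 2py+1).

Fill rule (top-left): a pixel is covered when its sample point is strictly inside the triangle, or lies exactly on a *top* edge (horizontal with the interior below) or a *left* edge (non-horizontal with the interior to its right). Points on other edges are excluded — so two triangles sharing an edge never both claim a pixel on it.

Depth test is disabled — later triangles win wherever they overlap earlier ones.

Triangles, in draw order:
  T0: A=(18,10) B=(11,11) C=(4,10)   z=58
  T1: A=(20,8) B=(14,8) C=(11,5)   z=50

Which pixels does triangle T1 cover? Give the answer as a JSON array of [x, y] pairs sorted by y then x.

T0:
  2·area = 14
  edge (18, 10)→(11, 11): d=(-7,1) right/bottom  bias=-1
  edge (11, 11)→(4, 10): d=(-7,-1) top-left  bias=+0
  edge (4, 10)→(18, 10): d=(14,0) top-left  bias=+0
    (5,5)@(11, 11): e=[0,0,14] → ·  [on edge]
  covered (0 px):
    · · · · · · · · · ·
    · · · · · · · · · ·
    · · · · · · · · · ·
    · · · · · · · · · ·
    · · · · · · · · · ·
    · · · · · · · · · ·
T1:
  2·area = 18
  edge (20, 8)→(14, 8): d=(-6,0) right/bottom  bias=-1
  edge (14, 8)→(11, 5): d=(-3,-3) top-left  bias=+0
  edge (11, 5)→(20, 8): d=(9,3) right/bottom  bias=-1
    (3,0)@(7, 1): e=[42,0,-24] → ·  [on edge]
    (2,1)@(5, 3): e=[30,-12,0] → ·  [on edge]
    (4,1)@(9, 3): e=[30,0,-12] → ·  [on edge]
    (5,2)@(11, 5): e=[18,0,0] → ·  [on edge]
    (6,3)@(13, 7): e=[6,0,12] → #  [on edge]
    (7,3)@(15, 7): e=[6,6,6] → #
    (8,3)@(17, 7): e=[6,12,0] → ·  [on edge]
    (6,4)@(13, 9): e=[-6,-6,30] → ·
    (7,4)@(15, 9): e=[-6,0,24] → ·  [on edge]
    (8,5)@(17, 11): e=[-18,0,36] → ·  [on edge]
  covered (2 px):
    · · · · · · · · · ·
    · · · · · · · · · ·
    · · · · · · · · · ·
    · · · · · · # # · ·
    · · · · · · · · · ·
    · · · · · · · · · ·

Answer: [[6,3],[7,3]]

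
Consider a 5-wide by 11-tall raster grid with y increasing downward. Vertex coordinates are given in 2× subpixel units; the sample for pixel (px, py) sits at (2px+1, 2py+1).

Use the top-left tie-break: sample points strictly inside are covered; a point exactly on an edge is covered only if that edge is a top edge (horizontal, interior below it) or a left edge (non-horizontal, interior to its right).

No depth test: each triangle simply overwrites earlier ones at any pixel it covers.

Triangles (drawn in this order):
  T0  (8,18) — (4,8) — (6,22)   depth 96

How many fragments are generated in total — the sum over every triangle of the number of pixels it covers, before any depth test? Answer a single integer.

T0:
  2·area = 36  (B↔C swapped to make it positive)
  edge (8, 18)→(6, 22): d=(-2,4) right/bottom  bias=-1
  edge (6, 22)→(4, 8): d=(-2,-14) top-left  bias=+0
  edge (4, 8)→(8, 18): d=(4,10) right/bottom  bias=-1
    (1,0)@(3, 1): e=[54,0,-18] → ·  [on edge]
    (2,5)@(5, 11): e=[26,8,2] → #
    (3,5)@(7, 11): e=[18,36,-18] → ·
    (2,6)@(5, 13): e=[22,4,10] → #
    (3,6)@(7, 13): e=[14,32,-10] → ·
    (2,7)@(5, 15): e=[18,0,18] → #  [on edge]
    (3,7)@(7, 15): e=[10,28,-2] → ·
    (2,8)@(5, 17): e=[14,-4,26] → ·
    (3,8)@(7, 17): e=[6,24,6] → #
    (4,8)@(9, 17): e=[-2,52,-14] → ·
    (3,9)@(7, 19): e=[2,20,14] → #
    (4,9)@(9, 19): e=[-6,48,-6] → ·
  covered (5 px):
    · · · · ·
    · · · · ·
    · · · · ·
    · · · · ·
    · · · · ·
    · · # · ·
    · · # · ·
    · · # · ·
    · · · # ·
    · · · # ·
    · · · · ·

Result: 5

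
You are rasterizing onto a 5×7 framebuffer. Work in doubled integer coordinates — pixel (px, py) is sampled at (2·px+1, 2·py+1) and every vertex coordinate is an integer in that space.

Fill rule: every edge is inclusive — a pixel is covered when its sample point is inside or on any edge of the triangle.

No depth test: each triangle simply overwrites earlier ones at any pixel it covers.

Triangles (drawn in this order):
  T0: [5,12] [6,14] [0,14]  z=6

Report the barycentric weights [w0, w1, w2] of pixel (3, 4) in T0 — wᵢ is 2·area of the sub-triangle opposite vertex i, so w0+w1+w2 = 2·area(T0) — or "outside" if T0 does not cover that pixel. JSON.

T0:
  2·area = 12
  edge (5, 12)→(6, 14): d=(1,2) inclusive
  edge (6, 14)→(0, 14): d=(-6,0) inclusive
  edge (0, 14)→(5, 12): d=(5,-2) inclusive
    (1,6)@(3, 13): e=[5,6,1] → X
    (2,6)@(5, 13): e=[1,6,5] → X
    (3,6)@(7, 13): e=[-3,6,9] → .
  covered (2 px):
    . . . . .
    . . . . .
    . . . . .
    . . . . .
    . . . . .
    . . . . .
    . X X . .

Final: "outside"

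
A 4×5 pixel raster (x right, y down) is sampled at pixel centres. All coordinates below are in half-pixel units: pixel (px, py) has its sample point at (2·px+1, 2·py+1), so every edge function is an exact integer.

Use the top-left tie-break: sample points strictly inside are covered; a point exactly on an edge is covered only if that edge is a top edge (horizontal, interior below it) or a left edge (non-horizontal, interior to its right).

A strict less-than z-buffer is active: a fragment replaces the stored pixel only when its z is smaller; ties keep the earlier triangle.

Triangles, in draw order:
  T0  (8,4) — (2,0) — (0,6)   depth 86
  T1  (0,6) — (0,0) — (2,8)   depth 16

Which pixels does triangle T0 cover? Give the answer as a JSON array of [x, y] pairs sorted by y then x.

T0:
  2·area = 44  (B↔C swapped to make it positive)
  edge (8, 4)→(0, 6): d=(-8,2) right/bottom  bias=-1
  edge (0, 6)→(2, 0): d=(2,-6) top-left  bias=+0
  edge (2, 0)→(8, 4): d=(6,4) right/bottom  bias=-1
    (1,0)@(3, 1): e=[34,8,2] → █
    (2,0)@(5, 1): e=[30,20,-6] → ·
    (0,1)@(1, 3): e=[22,0,22] → █  [on edge]
    (2,1)@(5, 3): e=[14,24,6] → █
    (3,1)@(7, 3): e=[10,36,-2] → ·
    (0,2)@(1, 5): e=[6,4,34] → █
    (2,2)@(5, 5): e=[-2,28,18] → ·
    (0,3)@(1, 7): e=[-10,8,46] → ·
    (1,3)@(3, 7): e=[-14,20,38] → ·
  covered (6 px):
    · █ · ·
    █ █ █ ·
    █ █ · ·
    · · · ·
    · · · ·
T1:
  2·area = 12
  edge (0, 6)→(0, 0): d=(0,-6) top-left  bias=+0
  edge (0, 0)→(2, 8): d=(2,8) right/bottom  bias=-1
  edge (2, 8)→(0, 6): d=(-2,-2) top-left  bias=+0
    (0,2)@(1, 5): e=[6,2,4] → █
    (1,2)@(3, 5): e=[18,-14,8] → ·
    (0,3)@(1, 7): e=[6,6,0] → █  [on edge]
    (1,3)@(3, 7): e=[18,-10,4] → ·
    (0,4)@(1, 9): e=[6,10,-4] → ·
    (1,4)@(3, 9): e=[18,-6,0] → ·  [on edge]
  covered (2 px):
    · · · ·
    · · · ·
    █ · · ·
    █ · · ·
    · · · ·

Answer: [[1,0],[0,1],[1,1],[2,1],[0,2],[1,2]]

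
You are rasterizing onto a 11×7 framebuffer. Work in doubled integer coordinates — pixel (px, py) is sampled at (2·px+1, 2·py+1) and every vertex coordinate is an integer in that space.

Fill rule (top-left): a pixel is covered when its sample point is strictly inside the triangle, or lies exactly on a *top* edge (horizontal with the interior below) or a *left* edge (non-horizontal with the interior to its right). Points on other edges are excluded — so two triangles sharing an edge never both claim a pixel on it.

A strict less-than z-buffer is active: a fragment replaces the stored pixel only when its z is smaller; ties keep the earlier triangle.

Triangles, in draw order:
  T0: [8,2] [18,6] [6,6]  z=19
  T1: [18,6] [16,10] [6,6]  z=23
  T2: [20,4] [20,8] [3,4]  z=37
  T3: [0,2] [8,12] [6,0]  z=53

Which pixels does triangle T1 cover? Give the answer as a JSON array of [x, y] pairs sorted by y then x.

T0:
  2·area = 48
  edge (8, 2)→(18, 6): d=(10,4) right/bottom  bias=-1
  edge (18, 6)→(6, 6): d=(-12,0) right/bottom  bias=-1
  edge (6, 6)→(8, 2): d=(2,-4) top-left  bias=+0
    (4,1)@(9, 3): e=[6,36,6] → #
    (5,1)@(11, 3): e=[-2,36,14] → ·
    (3,2)@(7, 5): e=[34,12,2] → #
    (5,2)@(11, 5): e=[18,12,18] → #
    (6,2)@(13, 5): e=[10,12,26] → #
    (7,2)@(15, 5): e=[2,12,34] → #
    (8,2)@(17, 5): e=[-6,12,42] → ·
    (3,3)@(7, 7): e=[54,-12,6] → ·
    (4,3)@(9, 7): e=[46,-12,14] → ·
    (5,3)@(11, 7): e=[38,-12,22] → ·
    (6,3)@(13, 7): e=[30,-12,30] → ·
    (7,3)@(15, 7): e=[22,-12,38] → ·
  covered (6 px):
    · · · · · · · · · · ·
    · · · · # · · · · · ·
    · · · # # # # # · · ·
    · · · · · · · · · · ·
    · · · · · · · · · · ·
    · · · · · · · · · · ·
    · · · · · · · · · · ·
T1:
  2·area = 48
  edge (18, 6)→(16, 10): d=(-2,4) right/bottom  bias=-1
  edge (16, 10)→(6, 6): d=(-10,-4) top-left  bias=+0
  edge (6, 6)→(18, 6): d=(12,0) top-left  bias=+0
    (4,3)@(9, 7): e=[34,2,12] → #
    (5,3)@(11, 7): e=[26,10,12] → #
    (6,3)@(13, 7): e=[18,18,12] → #
    (7,3)@(15, 7): e=[10,26,12] → #
    (8,3)@(17, 7): e=[2,34,12] → #
    (9,3)@(19, 7): e=[-6,42,12] → ·
    (4,4)@(9, 9): e=[30,-18,36] → ·
    (5,4)@(11, 9): e=[22,-10,36] → ·
    (6,4)@(13, 9): e=[14,-2,36] → ·
    (7,4)@(15, 9): e=[6,6,36] → #
    (8,4)@(17, 9): e=[-2,14,36] → ·
    (7,5)@(15, 11): e=[2,-14,60] → ·
  covered (6 px):
    · · · · · · · · · · ·
    · · · · · · · · · · ·
    · · · · · · · · · · ·
    · · · · # # # # # · ·
    · · · · · · · # · · ·
    · · · · · · · · · · ·
    · · · · · · · · · · ·
T2:
  2·area = 68
  edge (20, 4)→(20, 8): d=(0,4) right/bottom  bias=-1
  edge (20, 8)→(3, 4): d=(-17,-4) top-left  bias=+0
  edge (3, 4)→(20, 4): d=(17,0) top-left  bias=+0
    (4,2)@(9, 5): e=[44,7,17] → #
    (5,2)@(11, 5): e=[36,15,17] → #
    (6,2)@(13, 5): e=[28,23,17] → #
    (7,2)@(15, 5): e=[20,31,17] → #
    (8,2)@(17, 5): e=[12,39,17] → #
    (9,2)@(19, 5): e=[4,47,17] → #
    (10,2)@(21, 5): e=[-4,55,17] → ·
    (4,3)@(9, 7): e=[44,-27,51] → ·
    (5,3)@(11, 7): e=[36,-19,51] → ·
    (6,3)@(13, 7): e=[28,-11,51] → ·
    (7,3)@(15, 7): e=[20,-3,51] → ·
    (8,3)@(17, 7): e=[12,5,51] → #
  covered (8 px):
    · · · · · · · · · · ·
    · · · · · · · · · · ·
    · · · · # # # # # # ·
    · · · · · · · · # # ·
    · · · · · · · · · · ·
    · · · · · · · · · · ·
    · · · · · · · · · · ·
T3:
  2·area = 76  (B↔C swapped to make it positive)
  edge (0, 2)→(6, 0): d=(6,-2) top-left  bias=+0
  edge (6, 0)→(8, 12): d=(2,12) right/bottom  bias=-1
  edge (8, 12)→(0, 2): d=(-8,-10) top-left  bias=+0
    (1,0)@(3, 1): e=[0,38,38] → #  [on edge]
    (2,0)@(5, 1): e=[4,14,58] → #
    (3,0)@(7, 1): e=[8,-10,78] → ·
    (0,1)@(1, 3): e=[8,66,2] → #
    (3,1)@(7, 3): e=[20,-6,62] → ·
    (0,2)@(1, 5): e=[20,70,-14] → ·
    (1,2)@(3, 5): e=[24,46,6] → #
    (3,2)@(7, 5): e=[32,-2,46] → ·
    (1,3)@(3, 7): e=[36,50,-10] → ·
    (2,3)@(5, 7): e=[40,26,10] → #
    (3,3)@(7, 7): e=[44,2,30] → #
    (4,3)@(9, 7): e=[48,-22,50] → ·
  covered (10 px):
    · # # · · · · · · · ·
    # # # · · · · · · · ·
    · # # · · · · · · · ·
    · · # # · · · · · · ·
    · · · # · · · · · · ·
    · · · · · · · · · · ·
    · · · · · · · · · · ·

Final: [[4,3],[5,3],[6,3],[7,3],[8,3],[7,4]]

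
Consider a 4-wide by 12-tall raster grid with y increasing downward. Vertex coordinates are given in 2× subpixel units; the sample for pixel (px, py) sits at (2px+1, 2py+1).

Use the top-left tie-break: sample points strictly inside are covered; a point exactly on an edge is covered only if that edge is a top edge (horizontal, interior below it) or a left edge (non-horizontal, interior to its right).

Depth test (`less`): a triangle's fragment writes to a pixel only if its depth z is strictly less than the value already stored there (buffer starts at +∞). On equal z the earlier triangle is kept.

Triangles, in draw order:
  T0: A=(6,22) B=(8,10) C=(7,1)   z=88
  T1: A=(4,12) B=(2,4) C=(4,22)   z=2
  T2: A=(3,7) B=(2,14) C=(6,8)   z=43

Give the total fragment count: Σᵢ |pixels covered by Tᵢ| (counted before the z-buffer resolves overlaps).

T0:
  2·area = 30  (B↔C swapped to make it positive)
  edge (6, 22)→(7, 1): d=(1,-21) top-left  bias=+0
  edge (7, 1)→(8, 10): d=(1,9) right/bottom  bias=-1
  edge (8, 10)→(6, 22): d=(-2,12) right/bottom  bias=-1
    (3,0)@(7, 1): e=[0,0,30] → .  [on edge]
    (3,1)@(7, 3): e=[2,2,26] → X
    (3,2)@(7, 5): e=[4,4,22] → X
    (3,3)@(7, 7): e=[6,6,18] → X
    (3,4)@(7, 9): e=[8,8,14] → X
    (3,5)@(7, 11): e=[10,10,10] → X
    (3,6)@(7, 13): e=[12,12,6] → X
    (3,7)@(7, 15): e=[14,14,2] → X
    (3,8)@(7, 17): e=[16,16,-2] → .
  covered (7 px):
    . . . .
    . . . X
    . . . X
    . . . X
    . . . X
    . . . X
    . . . X
    . . . X
    . . . .
    . . . .
    . . . .
    . . . .
T1:
  2·area = 20  (B↔C swapped to make it positive)
  edge (4, 12)→(4, 22): d=(0,10) right/bottom  bias=-1
  edge (4, 22)→(2, 4): d=(-2,-18) top-left  bias=+0
  edge (2, 4)→(4, 12): d=(2,8) right/bottom  bias=-1
    (1,4)@(3, 9): e=[10,8,2] → X
    (2,4)@(5, 9): e=[-10,44,-14] → .
    (1,5)@(3, 11): e=[10,4,6] → X
    (2,5)@(5, 11): e=[-10,40,-10] → .
    (1,6)@(3, 13): e=[10,0,10] → X  [on edge]
    (2,6)@(5, 13): e=[-10,36,-6] → .
    (1,7)@(3, 15): e=[10,-4,14] → .
  covered (3 px):
    . . . .
    . . . .
    . . . .
    . . . .
    . X . .
    . X . .
    . X . .
    . . . .
    . . . .
    . . . .
    . . . .
    . . . .
T2:
  2·area = 22  (B↔C swapped to make it positive)
  edge (3, 7)→(6, 8): d=(3,1) right/bottom  bias=-1
  edge (6, 8)→(2, 14): d=(-4,6) right/bottom  bias=-1
  edge (2, 14)→(3, 7): d=(1,-7) top-left  bias=+0
    (1,3)@(3, 7): e=[0,22,0] → .  [on edge]
    (1,4)@(3, 9): e=[6,14,2] → X
    (2,4)@(5, 9): e=[4,2,16] → X
    (3,4)@(7, 9): e=[2,-10,30] → .
    (1,5)@(3, 11): e=[12,6,4] → X
    (2,5)@(5, 11): e=[10,-6,18] → .
    (1,6)@(3, 13): e=[18,-2,6] → .
    (0,10)@(1, 21): e=[44,-22,0] → .  [on edge]
  covered (3 px):
    . . . .
    . . . .
    . . . .
    . . . .
    . X X .
    . X . .
    . . . .
    . . . .
    . . . .
    . . . .
    . . . .
    . . . .

Result: 13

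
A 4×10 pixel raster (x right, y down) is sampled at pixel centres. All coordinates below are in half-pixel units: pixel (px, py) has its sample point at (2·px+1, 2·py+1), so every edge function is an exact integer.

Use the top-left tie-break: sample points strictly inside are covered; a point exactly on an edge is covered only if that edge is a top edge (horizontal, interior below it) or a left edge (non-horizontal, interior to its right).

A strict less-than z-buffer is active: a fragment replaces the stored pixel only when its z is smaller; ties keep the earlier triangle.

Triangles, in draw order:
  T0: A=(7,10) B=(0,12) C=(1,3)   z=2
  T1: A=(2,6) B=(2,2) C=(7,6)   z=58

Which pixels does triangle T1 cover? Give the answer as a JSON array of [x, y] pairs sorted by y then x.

T0:
  2·area = 61
  edge (7, 10)→(0, 12): d=(-7,2) right/bottom  bias=-1
  edge (0, 12)→(1, 3): d=(1,-9) top-left  bias=+0
  edge (1, 3)→(7, 10): d=(6,7) right/bottom  bias=-1
    (0,1)@(1, 3): e=[61,0,0] → ·  [on edge]
    (0,2)@(1, 5): e=[47,2,12] → █
    (1,2)@(3, 5): e=[43,20,-2] → ·
    (0,3)@(1, 7): e=[33,4,24] → █
    (1,3)@(3, 7): e=[29,22,10] → █
    (2,3)@(5, 7): e=[25,40,-4] → ·
    (0,4)@(1, 9): e=[19,6,36] → █
    (2,4)@(5, 9): e=[11,42,8] → █
    (3,4)@(7, 9): e=[7,60,-6] → ·
    (0,5)@(1, 11): e=[5,8,48] → █
    (2,5)@(5, 11): e=[-3,44,20] → ·
    (0,6)@(1, 13): e=[-9,10,60] → ·
  covered (8 px):
    · · · ·
    · · · ·
    █ · · ·
    █ █ · ·
    █ █ █ ·
    █ █ · ·
    · · · ·
    · · · ·
    · · · ·
    · · · ·
T1:
  2·area = 20
  edge (2, 6)→(2, 2): d=(0,-4) top-left  bias=+0
  edge (2, 2)→(7, 6): d=(5,4) right/bottom  bias=-1
  edge (7, 6)→(2, 6): d=(-5,0) right/bottom  bias=-1
    (1,1)@(3, 3): e=[4,1,15] → █
    (2,1)@(5, 3): e=[12,-7,15] → ·
    (1,2)@(3, 5): e=[4,11,5] → █
    (2,2)@(5, 5): e=[12,3,5] → █
    (3,2)@(7, 5): e=[20,-5,5] → ·
    (1,3)@(3, 7): e=[4,21,-5] → ·
    (2,3)@(5, 7): e=[12,13,-5] → ·
  covered (3 px):
    · · · ·
    · █ · ·
    · █ █ ·
    · · · ·
    · · · ·
    · · · ·
    · · · ·
    · · · ·
    · · · ·
    · · · ·

Result: [[1,1],[1,2],[2,2]]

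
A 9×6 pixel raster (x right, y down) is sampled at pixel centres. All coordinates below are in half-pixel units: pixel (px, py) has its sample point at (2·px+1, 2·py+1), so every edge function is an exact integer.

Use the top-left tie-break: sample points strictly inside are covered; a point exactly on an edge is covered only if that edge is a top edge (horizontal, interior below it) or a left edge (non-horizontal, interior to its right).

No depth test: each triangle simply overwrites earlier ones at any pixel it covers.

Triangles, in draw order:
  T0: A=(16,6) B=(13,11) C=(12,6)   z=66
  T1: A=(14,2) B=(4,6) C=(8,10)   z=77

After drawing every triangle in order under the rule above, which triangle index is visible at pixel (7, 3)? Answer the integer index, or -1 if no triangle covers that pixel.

T0:
  2·area = 20
  edge (16, 6)→(13, 11): d=(-3,5) right/bottom  bias=-1
  edge (13, 11)→(12, 6): d=(-1,-5) top-left  bias=+0
  edge (12, 6)→(16, 6): d=(4,0) top-left  bias=+0
    (5,0)@(11, 1): e=[40,0,-20] → .  [on edge]
    (6,3)@(13, 7): e=[12,4,4] → X
    (7,3)@(15, 7): e=[2,14,4] → X
    (8,3)@(17, 7): e=[-8,24,4] → .
    (6,4)@(13, 9): e=[6,2,12] → X
    (7,4)@(15, 9): e=[-4,12,12] → .
    (6,5)@(13, 11): e=[0,0,20] → .  [on edge]
  covered (3 px):
    . . . . . . . . .
    . . . . . . . . .
    . . . . . . . . .
    . . . . . . X X .
    . . . . . . X . .
    . . . . . . . . .
T1:
  2·area = 56  (B↔C swapped to make it positive)
  edge (14, 2)→(8, 10): d=(-6,8) right/bottom  bias=-1
  edge (8, 10)→(4, 6): d=(-4,-4) top-left  bias=+0
  edge (4, 6)→(14, 2): d=(10,-4) top-left  bias=+0
    (0,1)@(1, 3): e=[98,0,-42] → .  [on edge]
    (6,1)@(13, 3): e=[2,48,6] → X
    (7,1)@(15, 3): e=[-14,56,14] → .
    (1,2)@(3, 5): e=[70,0,-14] → .  [on edge]
    (3,2)@(7, 5): e=[38,16,2] → X
    (4,2)@(9, 5): e=[22,24,10] → X
    (5,2)@(11, 5): e=[6,32,18] → X
    (6,2)@(13, 5): e=[-10,40,26] → .
    (2,3)@(5, 7): e=[42,0,14] → X  [on edge]
    (5,3)@(11, 7): e=[-6,24,38] → .
    (2,4)@(5, 9): e=[30,-8,34] → .
    (3,4)@(7, 9): e=[14,0,42] → X  [on edge]
    (4,5)@(9, 11): e=[-14,0,70] → .  [on edge]
  covered (8 px):
    . . . . . . . . .
    . . . . . . X . .
    . . . X X X . . .
    . . X X X . . . .
    . . . X . . . . .
    . . . . . . . . .

Z-buffer (winner per pixel, '.' = empty):
  . . . . . . . . .
  . . . . . . 1 . .
  . . . 1 1 1 . . .
  . . 1 1 1 . 0 0 .
  . . . 1 . . 0 . .
  . . . . . . . . .

Final: 0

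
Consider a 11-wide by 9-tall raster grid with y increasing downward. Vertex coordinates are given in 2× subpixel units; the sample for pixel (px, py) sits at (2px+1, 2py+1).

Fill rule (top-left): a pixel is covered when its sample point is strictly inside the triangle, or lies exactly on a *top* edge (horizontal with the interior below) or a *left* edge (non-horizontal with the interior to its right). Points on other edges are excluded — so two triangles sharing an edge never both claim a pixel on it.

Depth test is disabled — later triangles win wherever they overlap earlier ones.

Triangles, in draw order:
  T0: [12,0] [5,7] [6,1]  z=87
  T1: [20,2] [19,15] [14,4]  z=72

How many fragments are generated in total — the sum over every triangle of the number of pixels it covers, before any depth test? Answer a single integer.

T0:
  2·area = 35
  edge (12, 0)→(5, 7): d=(-7,7) right/bottom  bias=-1
  edge (5, 7)→(6, 1): d=(1,-6) top-left  bias=+0
  edge (6, 1)→(12, 0): d=(6,-1) top-left  bias=+0
    (3,0)@(7, 1): e=[28,6,1] → #
    (4,0)@(9, 1): e=[14,18,3] → #
    (5,0)@(11, 1): e=[0,30,5] → ·  [on edge]
    (3,1)@(7, 3): e=[14,8,13] → #
    (4,1)@(9, 3): e=[0,20,15] → ·  [on edge]
    (3,2)@(7, 5): e=[0,10,25] → ·  [on edge]
    (2,3)@(5, 7): e=[0,0,35] → ·  [on edge]
    (1,4)@(3, 9): e=[0,-10,45] → ·  [on edge]
    (0,5)@(1, 11): e=[0,-20,55] → ·  [on edge]
  covered (3 px):
    · · · # # · · · · · ·
    · · · # · · · · · · ·
    · · · · · · · · · · ·
    · · · · · · · · · · ·
    · · · · · · · · · · ·
    · · · · · · · · · · ·
    · · · · · · · · · · ·
    · · · · · · · · · · ·
    · · · · · · · · · · ·
T1:
  2·area = 76
  edge (20, 2)→(19, 15): d=(-1,13) right/bottom  bias=-1
  edge (19, 15)→(14, 4): d=(-5,-11) top-left  bias=+0
  edge (14, 4)→(20, 2): d=(6,-2) top-left  bias=+0
    (8,1)@(17, 3): e=[38,38,0] → #  [on edge]
    (9,1)@(19, 3): e=[12,60,4] → #
    (10,1)@(21, 3): e=[-14,82,8] → ·
    (5,2)@(11, 5): e=[114,-38,0] → ·  [on edge]
    (7,2)@(15, 5): e=[62,6,8] → #
    (10,2)@(21, 5): e=[-16,72,20] → ·
    (2,3)@(5, 7): e=[190,-114,0] → ·  [on edge]
    (7,3)@(15, 7): e=[60,-4,20] → ·
    (8,3)@(17, 7): e=[34,18,24] → #
    (10,3)@(21, 7): e=[-18,62,32] → ·
    (8,4)@(17, 9): e=[32,8,36] → #
    (10,4)@(21, 9): e=[-20,52,44] → ·
    (9,7)@(19, 15): e=[0,0,76] → ·  [on edge]
  covered (11 px):
    · · · · · · · · · · ·
    · · · · · · · · # # ·
    · · · · · · · # # # ·
    · · · · · · · · # # ·
    · · · · · · · · # # ·
    · · · · · · · · · # ·
    · · · · · · · · · # ·
    · · · · · · · · · · ·
    · · · · · · · · · · ·

Final: 14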